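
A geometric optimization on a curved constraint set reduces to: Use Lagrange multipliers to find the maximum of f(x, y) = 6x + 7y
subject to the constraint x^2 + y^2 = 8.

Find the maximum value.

Set up Lagrange conditions: grad f = lambda * grad g
  6 = 2*lambda*x
  7 = 2*lambda*y
From these: x/y = 6/7, so x = 6t, y = 7t for some t.
Substitute into constraint: (6t)^2 + (7t)^2 = 8
  t^2 * 85 = 8
  t = sqrt(8/85)
Maximum = 6*x + 7*y = (6^2 + 7^2)*t = 85 * sqrt(8/85) = sqrt(680)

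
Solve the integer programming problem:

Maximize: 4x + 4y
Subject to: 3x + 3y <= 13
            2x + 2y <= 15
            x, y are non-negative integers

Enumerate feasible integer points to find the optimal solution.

Constraint 1: 3x + 3y <= 13
Constraint 2: 2x + 2y <= 15
Feasible x range (need y >= 0): 0 <= x <= min(13/3, 15/2) => x in {0, ..., 4}.
Enumerate feasible integer points row by row (the coefficient of y is 4 > 0, so for each x the largest feasible y gives the best value):
  x = 0: y <= min((13 - 3*0)/3, (15 - 2*0)/2) => y in {0, ..., 4}; best 4*0 + 4*4 = 16
  x = 1: y <= min((13 - 3*1)/3, (15 - 2*1)/2) => y in {0, ..., 3}; best 4*1 + 4*3 = 16
  x = 2: y <= min((13 - 3*2)/3, (15 - 2*2)/2) => y in {0, ..., 2}; best 4*2 + 4*2 = 16
  x = 3: y <= min((13 - 3*3)/3, (15 - 2*3)/2) => y in {0, ..., 1}; best 4*3 + 4*1 = 16
  x = 4: y <= min((13 - 3*4)/3, (15 - 2*4)/2) => y in {0}; best 4*4 + 4*0 = 16
The maximum 4x + 4y = 16 is achieved at x = 0, y = 4.
(The same value 16 is also attained at (1, 3), (2, 2), (3, 1), (4, 0).)
Check: 3*0 + 3*4 = 12 <= 13 and 2*0 + 2*4 = 8 <= 15.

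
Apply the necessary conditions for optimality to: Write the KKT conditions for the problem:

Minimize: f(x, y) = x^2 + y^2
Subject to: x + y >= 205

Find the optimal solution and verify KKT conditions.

KKT conditions for min x^2 + y^2 s.t. x + y >= 205:
Stationarity: 2x = mu, 2y = mu
So x = y = mu/2.
Complementary slackness: mu*(x + y - 205) = 0
Primal feasibility: x + y >= 205; dual feasibility: mu >= 0
If mu = 0 then x = y = 0, but 0 + 0 < 205 is infeasible, so the constraint is active.
Constraint active: x + y = 2*(mu/2) = 205 => mu = 205
x = y = 205/2, f = 42025/2
Verify: stationarity 2*(205/2) = 205 = mu; primal 205/2 + 205/2 = 205 >= 205; dual mu = 205 >= 0; complementary slackness 205*(205 - 205) = 0. All KKT conditions hold.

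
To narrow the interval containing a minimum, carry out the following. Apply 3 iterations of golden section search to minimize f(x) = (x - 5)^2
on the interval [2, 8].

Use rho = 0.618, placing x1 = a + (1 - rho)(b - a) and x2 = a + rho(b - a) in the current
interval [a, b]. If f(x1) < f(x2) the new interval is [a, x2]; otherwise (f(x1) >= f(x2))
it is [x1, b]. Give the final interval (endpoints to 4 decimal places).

Golden section search for min of f(x) = (x - 5)^2 on [2, 8].
Each step: x1 = a + (1 - rho)(b - a), x2 = a + rho(b - a); if f(x1) < f(x2) keep [a, x2], otherwise keep [x1, b].
Step 1: [2.0000, 8.0000], x1=4.2920 (f=0.5013), x2=5.7080 (f=0.5013); f(x1) = f(x2) (tie, not '<') => keep [4.2920, 8.0000]
Step 2: [4.2920, 8.0000], x1=5.7085 (f=0.5019), x2=6.5835 (f=2.5076); f(x1) < f(x2) => keep [4.2920, 6.5835]
Step 3: [4.2920, 6.5835], x1=5.1674 (f=0.0280), x2=5.7082 (f=0.5015); f(x1) < f(x2) => keep [4.2920, 5.7082]
Final interval: [4.2920, 5.7082]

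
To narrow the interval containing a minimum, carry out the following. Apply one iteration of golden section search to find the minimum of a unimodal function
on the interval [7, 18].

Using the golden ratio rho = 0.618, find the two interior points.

Golden section search on [7, 18].
Golden ratio rho = 0.618 (approx).
Interior points:
  x_1 = 7 + (1-0.618)*11 = 11.2020
  x_2 = 7 + 0.618*11 = 13.7980
Compare f(x_1) and f(x_2) to determine which subinterval to keep.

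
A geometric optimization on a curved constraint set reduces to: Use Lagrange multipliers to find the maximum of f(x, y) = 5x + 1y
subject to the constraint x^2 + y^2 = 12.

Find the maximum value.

Set up Lagrange conditions: grad f = lambda * grad g
  5 = 2*lambda*x
  1 = 2*lambda*y
From these: x/y = 5/1, so x = 5t, y = 1t for some t.
Substitute into constraint: (5t)^2 + (1t)^2 = 12
  t^2 * 26 = 12
  t = sqrt(12/26)
Maximum = 5*x + 1*y = (5^2 + 1^2)*t = 26 * sqrt(12/26) = sqrt(312)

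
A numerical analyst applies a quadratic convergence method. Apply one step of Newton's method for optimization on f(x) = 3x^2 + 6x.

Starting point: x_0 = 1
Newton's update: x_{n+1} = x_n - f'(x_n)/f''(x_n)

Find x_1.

f(x) = 3x^2 + 6x
f'(x) = 6x + (6), f''(x) = 6
Newton step: x_1 = x_0 - f'(x_0)/f''(x_0)
f'(1) = 12
x_1 = 1 - 12/6 = -1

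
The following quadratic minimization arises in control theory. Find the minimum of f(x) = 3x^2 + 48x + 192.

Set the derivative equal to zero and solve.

f(x) = 3x^2 + 48x + 192
f'(x) = 6x + (48) = 0
x = -48/6 = -8
f(-8) = 0
Since f''(x) = 6 > 0, this is a minimum.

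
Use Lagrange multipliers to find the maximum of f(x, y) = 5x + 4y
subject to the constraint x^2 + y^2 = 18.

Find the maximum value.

Set up Lagrange conditions: grad f = lambda * grad g
  5 = 2*lambda*x
  4 = 2*lambda*y
From these: x/y = 5/4, so x = 5t, y = 4t for some t.
Substitute into constraint: (5t)^2 + (4t)^2 = 18
  t^2 * 41 = 18
  t = sqrt(18/41)
Maximum = 5*x + 4*y = (5^2 + 4^2)*t = 41 * sqrt(18/41) = sqrt(738)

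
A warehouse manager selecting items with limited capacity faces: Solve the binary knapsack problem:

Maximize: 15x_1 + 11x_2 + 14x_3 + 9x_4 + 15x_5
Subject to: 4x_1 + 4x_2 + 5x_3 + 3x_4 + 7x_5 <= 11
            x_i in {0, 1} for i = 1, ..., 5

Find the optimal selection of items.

Items: item 1 (v=15, w=4), item 2 (v=11, w=4), item 3 (v=14, w=5), item 4 (v=9, w=3), item 5 (v=15, w=7)
Capacity: 11
Checking all 32 subsets (w = total weight, v = total value):
  {}: w = 0, v = 0
  {1}: w = 4, v = 15
  {2}: w = 4, v = 11
  {3}: w = 5, v = 14
  {4}: w = 3, v = 9
  {5}: w = 7, v = 15
  {1, 2}: w = 8, v = 26
  {1, 3}: w = 9, v = 29
  {1, 4}: w = 7, v = 24
  {1, 5}: w = 11, v = 30
  {2, 3}: w = 9, v = 25
  {2, 4}: w = 7, v = 20
  {2, 5}: w = 11, v = 26
  {3, 4}: w = 8, v = 23
  {3, 5}: w = 12 > 11, infeasible
  {4, 5}: w = 10, v = 24
  {1, 2, 3}: w = 13 > 11, infeasible
  {1, 2, 4}: w = 11, v = 35
  {1, 2, 5}: w = 15 > 11, infeasible
  {1, 3, 4}: w = 12 > 11, infeasible
  {1, 3, 5}: w = 16 > 11, infeasible
  {1, 4, 5}: w = 14 > 11, infeasible
  {2, 3, 4}: w = 12 > 11, infeasible
  {2, 3, 5}: w = 16 > 11, infeasible
  {2, 4, 5}: w = 14 > 11, infeasible
  {3, 4, 5}: w = 15 > 11, infeasible
  {1, 2, 3, 4}: w = 16 > 11, infeasible
  {1, 2, 3, 5}: w = 20 > 11, infeasible
  {1, 2, 4, 5}: w = 18 > 11, infeasible
  {1, 3, 4, 5}: w = 19 > 11, infeasible
  {2, 3, 4, 5}: w = 19 > 11, infeasible
  {1, 2, 3, 4, 5}: w = 23 > 11, infeasible
Best feasible subset: items [1, 2, 4]
Total weight: 11 <= 11, total value: 35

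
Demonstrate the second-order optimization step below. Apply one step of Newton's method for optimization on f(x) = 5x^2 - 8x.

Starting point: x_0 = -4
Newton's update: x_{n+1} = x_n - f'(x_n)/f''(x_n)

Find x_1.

f(x) = 5x^2 - 8x
f'(x) = 10x + (-8), f''(x) = 10
Newton step: x_1 = x_0 - f'(x_0)/f''(x_0)
f'(-4) = -48
x_1 = -4 - -48/10 = 4/5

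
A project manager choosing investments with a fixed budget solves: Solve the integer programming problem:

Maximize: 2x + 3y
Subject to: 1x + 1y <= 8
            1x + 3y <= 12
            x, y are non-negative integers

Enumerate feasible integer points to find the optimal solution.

Constraint 1: 1x + 1y <= 8
Constraint 2: 1x + 3y <= 12
Feasible x range (need y >= 0): 0 <= x <= min(8/1, 12/1) => x in {0, ..., 8}.
Enumerate feasible integer points row by row (the coefficient of y is 3 > 0, so for each x the largest feasible y gives the best value):
  x = 0: y <= min((8 - 1*0)/1, (12 - 1*0)/3) => y in {0, ..., 4}; best 2*0 + 3*4 = 12
  x = 1: y <= min((8 - 1*1)/1, (12 - 1*1)/3) => y in {0, ..., 3}; best 2*1 + 3*3 = 11
  x = 2: y <= min((8 - 1*2)/1, (12 - 1*2)/3) => y in {0, ..., 3}; best 2*2 + 3*3 = 13
  x = 3: y <= min((8 - 1*3)/1, (12 - 1*3)/3) => y in {0, ..., 3}; best 2*3 + 3*3 = 15
  x = 4: y <= min((8 - 1*4)/1, (12 - 1*4)/3) => y in {0, ..., 2}; best 2*4 + 3*2 = 14
  x = 5: y <= min((8 - 1*5)/1, (12 - 1*5)/3) => y in {0, ..., 2}; best 2*5 + 3*2 = 16
  x = 6: y <= min((8 - 1*6)/1, (12 - 1*6)/3) => y in {0, ..., 2}; best 2*6 + 3*2 = 18
  x = 7: y <= min((8 - 1*7)/1, (12 - 1*7)/3) => y in {0, ..., 1}; best 2*7 + 3*1 = 17
  x = 8: y <= min((8 - 1*8)/1, (12 - 1*8)/3) => y in {0}; best 2*8 + 3*0 = 16
The maximum 2x + 3y = 18 is achieved at x = 6, y = 2.
Check: 1*6 + 1*2 = 8 <= 8 and 1*6 + 3*2 = 12 <= 12.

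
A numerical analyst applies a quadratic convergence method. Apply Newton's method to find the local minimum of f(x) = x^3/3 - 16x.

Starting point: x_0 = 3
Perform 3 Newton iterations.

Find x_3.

f(x) = x^3/3 - 16x
f'(x) = x^2 - 16, f''(x) = 2x
Newton update: x_{n+1} = x_n - (x_n^2 - 16)/(2*x_n)
Step 1: x_0 = 3, f'=-7, f''=6, x_1 = 25/6
Step 2: x_1 = 25/6, f'=49/36, f''=25/3, x_2 = 1201/300
Step 3: x_2 = 1201/300, f'=2401/90000, f''=1201/150, x_3 = 2882401/720600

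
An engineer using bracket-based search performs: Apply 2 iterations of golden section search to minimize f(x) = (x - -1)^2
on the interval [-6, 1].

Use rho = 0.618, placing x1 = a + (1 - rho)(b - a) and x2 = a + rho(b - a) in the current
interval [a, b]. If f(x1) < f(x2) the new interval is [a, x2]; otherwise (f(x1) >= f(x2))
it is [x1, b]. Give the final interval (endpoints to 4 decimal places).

Golden section search for min of f(x) = (x - -1)^2 on [-6, 1].
Each step: x1 = a + (1 - rho)(b - a), x2 = a + rho(b - a); if f(x1) < f(x2) keep [a, x2], otherwise keep [x1, b].
Step 1: [-6.0000, 1.0000], x1=-3.3260 (f=5.4103), x2=-1.6740 (f=0.4543); f(x1) > f(x2) => keep [-3.3260, 1.0000]
Step 2: [-3.3260, 1.0000], x1=-1.6735 (f=0.4536), x2=-0.6525 (f=0.1207); f(x1) > f(x2) => keep [-1.6735, 1.0000]
Final interval: [-1.6735, 1.0000]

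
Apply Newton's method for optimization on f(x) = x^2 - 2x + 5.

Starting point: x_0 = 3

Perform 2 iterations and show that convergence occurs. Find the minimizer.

f(x) = x^2 - 2x + 5, f'(x) = 2x + (-2), f''(x) = 2
Step 1: f'(3) = 4, x_1 = 3 - 4/2 = 1
Step 2: f'(1) = 0, x_2 = 1 (converged)
Newton's method converges in 1 step for quadratics.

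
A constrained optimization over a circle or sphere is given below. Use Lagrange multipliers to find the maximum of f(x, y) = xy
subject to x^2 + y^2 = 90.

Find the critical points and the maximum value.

Lagrange conditions: y = 2*lambda*x and x = 2*lambda*y
If x = 0 then y = 0, violating the constraint, so x, y != 0.
Dividing: y/x = x/y => x^2 = y^2 => y = x or y = -x
Constraint: 2x^2 = 90 => x^2 = 45 => x = +/-sqrt(45)
Critical points: (sqrt(45), sqrt(45)), (-sqrt(45), -sqrt(45)), (sqrt(45), -sqrt(45)), (-sqrt(45), sqrt(45))
  y = x:  xy = x^2 = 45  at (sqrt(45), sqrt(45)) and (-sqrt(45), -sqrt(45))
  y = -x: xy = -x^2 = -45 at (sqrt(45), -sqrt(45)) and (-sqrt(45), sqrt(45))
Maximum xy = 45 at (sqrt(45), sqrt(45)) and (-sqrt(45), -sqrt(45))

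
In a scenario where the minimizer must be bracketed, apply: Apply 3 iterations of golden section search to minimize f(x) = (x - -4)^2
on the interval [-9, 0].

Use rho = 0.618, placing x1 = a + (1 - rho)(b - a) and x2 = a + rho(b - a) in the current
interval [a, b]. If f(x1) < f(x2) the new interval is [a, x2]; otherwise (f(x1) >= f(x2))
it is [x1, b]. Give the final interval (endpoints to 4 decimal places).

Golden section search for min of f(x) = (x - -4)^2 on [-9, 0].
Each step: x1 = a + (1 - rho)(b - a), x2 = a + rho(b - a); if f(x1) < f(x2) keep [a, x2], otherwise keep [x1, b].
Step 1: [-9.0000, 0.0000], x1=-5.5620 (f=2.4398), x2=-3.4380 (f=0.3158); f(x1) > f(x2) => keep [-5.5620, 0.0000]
Step 2: [-5.5620, 0.0000], x1=-3.4373 (f=0.3166), x2=-2.1247 (f=3.5168); f(x1) < f(x2) => keep [-5.5620, -2.1247]
Step 3: [-5.5620, -2.1247], x1=-4.2489 (f=0.0620), x2=-3.4377 (f=0.3161); f(x1) < f(x2) => keep [-5.5620, -3.4377]
Final interval: [-5.5620, -3.4377]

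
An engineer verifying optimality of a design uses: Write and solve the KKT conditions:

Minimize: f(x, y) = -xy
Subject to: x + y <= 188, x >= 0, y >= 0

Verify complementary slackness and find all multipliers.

Problem: min -xy s.t. x + y <= 188 (multiplier lambda), x >= 0 (mu_x), y >= 0 (mu_y)
KKT stationarity: -y + lambda - mu_x = 0, -x + lambda - mu_y = 0, with lambda, mu_x, mu_y >= 0
Complementary slackness: lambda*(x + y - 188) = 0, mu_x*x = 0, mu_y*y = 0
If lambda = 0: y = -mu_x <= 0 and x = -mu_y <= 0 force x = y = 0 with f = 0; but x = y = 94 is feasible with f = -8836 < 0, so this is not the minimum. Hence lambda > 0 and x + y = 188.
Try x > 0, y > 0 (so mu_x = mu_y = 0): y = lambda, x = lambda => x = y = lambda
x + y = 188 => 2*lambda = 188 => lambda = 94
x* = y* = 94 > 0, consistent with mu_x = mu_y = 0.
(Any feasible point with x = 0 or y = 0 has f = 0 > -8836, so the minimum is not on those boundaries.)
min(-xy) = -8836 (i.e. max xy = 8836)
Multipliers: lambda = 94, mu_x = 0, mu_y = 0
Complementary slackness: lambda*(x + y - 188) = 94*(94 + 94 - 188) = 0, mu_x*x = 0*94 = 0, mu_y*y = 0*94 = 0. Satisfied.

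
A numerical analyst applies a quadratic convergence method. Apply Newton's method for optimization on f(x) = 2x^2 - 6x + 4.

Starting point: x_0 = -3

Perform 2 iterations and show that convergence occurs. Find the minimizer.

f(x) = 2x^2 - 6x + 4, f'(x) = 4x + (-6), f''(x) = 4
Step 1: f'(-3) = -18, x_1 = -3 - -18/4 = 3/2
Step 2: f'(3/2) = 0, x_2 = 3/2 (converged)
Newton's method converges in 1 step for quadratics.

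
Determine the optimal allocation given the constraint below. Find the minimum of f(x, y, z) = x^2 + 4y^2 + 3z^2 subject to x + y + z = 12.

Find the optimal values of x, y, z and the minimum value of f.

Using Lagrange multipliers on f = x^2 + 4y^2 + 3z^2 with constraint x + y + z = 12:
Conditions: 2*1*x = lambda, 2*4*y = lambda, 2*3*z = lambda
So x = lambda/2, y = lambda/8, z = lambda/6
Substituting into constraint: lambda * (19/24) = 12
lambda = 288/19
x = 144/19, y = 36/19, z = 48/19
Minimum value = 1728/19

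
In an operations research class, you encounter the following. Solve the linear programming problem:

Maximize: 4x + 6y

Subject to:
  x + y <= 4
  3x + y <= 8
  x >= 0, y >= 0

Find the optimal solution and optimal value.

Feasible vertices: (0, 0), (0, 4), (2, 2), (8/3, 0)
Objective 4x + 6y at each:
  (0, 0): 0
  (0, 4): 24
  (2, 2): 20
  (8/3, 0): 32/3
Maximum is 24 at (0, 4).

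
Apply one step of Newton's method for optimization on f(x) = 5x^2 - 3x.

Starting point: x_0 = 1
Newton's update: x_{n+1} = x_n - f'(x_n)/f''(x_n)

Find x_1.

f(x) = 5x^2 - 3x
f'(x) = 10x + (-3), f''(x) = 10
Newton step: x_1 = x_0 - f'(x_0)/f''(x_0)
f'(1) = 7
x_1 = 1 - 7/10 = 3/10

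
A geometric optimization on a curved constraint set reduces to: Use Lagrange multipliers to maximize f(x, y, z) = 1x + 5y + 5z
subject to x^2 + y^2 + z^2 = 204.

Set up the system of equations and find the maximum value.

Lagrange conditions: 1 = 2*lambda*x, 5 = 2*lambda*y, 5 = 2*lambda*z
So x:1 = y:5 = z:5, i.e. x = 1t, y = 5t, z = 5t
Constraint: t^2*(1^2 + 5^2 + 5^2) = 204
  t^2 * 51 = 204  =>  t = sqrt(4)
Maximum = 1*1t + 5*5t + 5*5t = 51*sqrt(4) = 102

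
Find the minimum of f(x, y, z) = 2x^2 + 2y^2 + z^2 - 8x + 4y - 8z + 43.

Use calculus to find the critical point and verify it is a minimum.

f(x,y,z) = 2x^2 + 2y^2 + z^2 - 8x + 4y - 8z + 43
df/dx = 4x + (-8) = 0 => x = 2
df/dy = 4y + (4) = 0 => y = -1
df/dz = 2z + (-8) = 0 => z = 4
f(2,-1,4) = 2*(2)^2 + 2*(-1)^2 + 1*(4)^2 + -8*(2) + 4*(-1) + -8*(4) + 43 = 17
Hessian is diagonal with entries 4, 4, 2 > 0, confirmed minimum.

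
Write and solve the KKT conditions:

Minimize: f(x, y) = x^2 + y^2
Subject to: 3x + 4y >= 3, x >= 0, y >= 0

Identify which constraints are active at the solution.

KKT conditions for min x^2 + y^2 s.t. 3x + 4y >= 3, x >= 0, y >= 0:
Stationarity: 2x = mu*3 + mu_x, 2y = mu*4 + mu_y, with mu, mu_x, mu_y >= 0
Complementary slackness: mu*(3x + 4y - 3) = 0, mu_x*x = 0, mu_y*y = 0
(0, 0) is infeasible (3*0 + 4*0 < 3), so if mu = 0 stationarity would force x = mu_x/2 >= 0, y = mu_y/2 >= 0 with mu_x*x = mu_y*y = 0, i.e. x = y = 0: contradiction. Hence mu > 0 and 3x + 4y = 3 is active.
Try x > 0, y > 0 (so mu_x = mu_y = 0): x = 3*mu/2, y = 4*mu/2
Substitute: 3*(3*mu/2) + 4*(4*mu/2) = 3
  mu*25/2 = 3 => mu = 6/25
x* = 9/25 > 0, y* = 12/25 > 0, consistent with mu_x = mu_y = 0.
f is convex and the constraints are linear, so this KKT point is the global minimum.
f* = 9/25
Active constraints: 3x + 4y >= 3 (holds with equality, mu = 6/25 > 0); x >= 0 and y >= 0 are inactive (mu_x = mu_y = 0).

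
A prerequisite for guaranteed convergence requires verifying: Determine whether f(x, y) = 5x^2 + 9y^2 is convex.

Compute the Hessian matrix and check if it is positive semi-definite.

f(x,y) = 5x^2 + 9y^2
Hessian H = [[10, 0], [0, 18]]
trace(H) = 28, det(H) = 180
Eigenvalues: (28 +/- sqrt(64)) / 2 = 18, 10
Since both eigenvalues > 0, f is convex.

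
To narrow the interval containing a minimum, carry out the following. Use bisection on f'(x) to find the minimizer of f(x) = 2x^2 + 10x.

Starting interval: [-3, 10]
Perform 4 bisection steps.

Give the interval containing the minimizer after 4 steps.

Finding critical point of f(x) = 2x^2 + 10x using bisection on f'(x) = 4x + 10.
f'(x) = 0 when x = -5/2.
Starting interval: [-3, 10]
Step 1: mid = 7/2, f'(mid) = 24, new interval = [-3, 7/2]
Step 2: mid = 1/4, f'(mid) = 11, new interval = [-3, 1/4]
Step 3: mid = -11/8, f'(mid) = 9/2, new interval = [-3, -11/8]
Step 4: mid = -35/16, f'(mid) = 5/4, new interval = [-3, -35/16]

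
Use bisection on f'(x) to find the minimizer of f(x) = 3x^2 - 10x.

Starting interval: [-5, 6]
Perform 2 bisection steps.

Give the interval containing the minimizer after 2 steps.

Finding critical point of f(x) = 3x^2 - 10x using bisection on f'(x) = 6x + -10.
f'(x) = 0 when x = 5/3.
Starting interval: [-5, 6]
Step 1: mid = 1/2, f'(mid) = -7, new interval = [1/2, 6]
Step 2: mid = 13/4, f'(mid) = 19/2, new interval = [1/2, 13/4]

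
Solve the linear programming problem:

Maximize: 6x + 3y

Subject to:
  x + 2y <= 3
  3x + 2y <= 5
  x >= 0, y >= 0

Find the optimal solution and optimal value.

Feasible vertices: (0, 0), (0, 3/2), (1, 1), (5/3, 0)
Objective 6x + 3y at each:
  (0, 0): 0
  (0, 3/2): 9/2
  (1, 1): 9
  (5/3, 0): 10
Maximum is 10 at (5/3, 0).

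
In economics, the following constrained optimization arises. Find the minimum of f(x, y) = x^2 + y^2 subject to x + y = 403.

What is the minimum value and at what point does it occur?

Substitute y = 403 - x into f(x,y) = x^2 + y^2:
g(x) = x^2 + (403 - x)^2 = 2x^2 - 806x + 162409
g'(x) = 4x - 806 = 0  =>  x = 403/2
y = 403 - 403/2 = 403/2
Minimum value = (403/2)^2 + (403/2)^2 = 162409/2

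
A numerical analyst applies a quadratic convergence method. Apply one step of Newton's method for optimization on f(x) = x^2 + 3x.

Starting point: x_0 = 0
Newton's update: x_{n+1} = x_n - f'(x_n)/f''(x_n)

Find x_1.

f(x) = x^2 + 3x
f'(x) = 2x + (3), f''(x) = 2
Newton step: x_1 = x_0 - f'(x_0)/f''(x_0)
f'(0) = 3
x_1 = 0 - 3/2 = -3/2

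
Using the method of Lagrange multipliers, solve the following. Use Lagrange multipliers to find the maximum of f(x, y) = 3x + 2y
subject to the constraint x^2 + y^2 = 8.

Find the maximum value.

Set up Lagrange conditions: grad f = lambda * grad g
  3 = 2*lambda*x
  2 = 2*lambda*y
From these: x/y = 3/2, so x = 3t, y = 2t for some t.
Substitute into constraint: (3t)^2 + (2t)^2 = 8
  t^2 * 13 = 8
  t = sqrt(8/13)
Maximum = 3*x + 2*y = (3^2 + 2^2)*t = 13 * sqrt(8/13) = sqrt(104)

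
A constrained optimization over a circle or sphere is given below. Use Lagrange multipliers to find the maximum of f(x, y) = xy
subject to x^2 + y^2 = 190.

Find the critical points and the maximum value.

Lagrange conditions: y = 2*lambda*x and x = 2*lambda*y
If x = 0 then y = 0, violating the constraint, so x, y != 0.
Dividing: y/x = x/y => x^2 = y^2 => y = x or y = -x
Constraint: 2x^2 = 190 => x^2 = 95 => x = +/-sqrt(95)
Critical points: (sqrt(95), sqrt(95)), (-sqrt(95), -sqrt(95)), (sqrt(95), -sqrt(95)), (-sqrt(95), sqrt(95))
  y = x:  xy = x^2 = 95  at (sqrt(95), sqrt(95)) and (-sqrt(95), -sqrt(95))
  y = -x: xy = -x^2 = -95 at (sqrt(95), -sqrt(95)) and (-sqrt(95), sqrt(95))
Maximum xy = 95 at (sqrt(95), sqrt(95)) and (-sqrt(95), -sqrt(95))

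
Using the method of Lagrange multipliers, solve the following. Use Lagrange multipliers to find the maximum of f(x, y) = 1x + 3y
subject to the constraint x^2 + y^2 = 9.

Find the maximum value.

Set up Lagrange conditions: grad f = lambda * grad g
  1 = 2*lambda*x
  3 = 2*lambda*y
From these: x/y = 1/3, so x = 1t, y = 3t for some t.
Substitute into constraint: (1t)^2 + (3t)^2 = 9
  t^2 * 10 = 9
  t = sqrt(9/10)
Maximum = 1*x + 3*y = (1^2 + 3^2)*t = 10 * sqrt(9/10) = sqrt(90)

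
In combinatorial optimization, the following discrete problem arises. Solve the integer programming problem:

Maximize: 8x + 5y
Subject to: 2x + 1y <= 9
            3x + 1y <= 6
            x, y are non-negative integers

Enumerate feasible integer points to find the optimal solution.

Constraint 1: 2x + 1y <= 9
Constraint 2: 3x + 1y <= 6
Feasible x range (need y >= 0): 0 <= x <= min(9/2, 6/3) => x in {0, ..., 2}.
Enumerate feasible integer points row by row (the coefficient of y is 5 > 0, so for each x the largest feasible y gives the best value):
  x = 0: y <= min((9 - 2*0)/1, (6 - 3*0)/1) => y in {0, ..., 6}; best 8*0 + 5*6 = 30
  x = 1: y <= min((9 - 2*1)/1, (6 - 3*1)/1) => y in {0, ..., 3}; best 8*1 + 5*3 = 23
  x = 2: y <= min((9 - 2*2)/1, (6 - 3*2)/1) => y in {0}; best 8*2 + 5*0 = 16
The maximum 8x + 5y = 30 is achieved at x = 0, y = 6.
Check: 2*0 + 1*6 = 6 <= 9 and 3*0 + 1*6 = 6 <= 6.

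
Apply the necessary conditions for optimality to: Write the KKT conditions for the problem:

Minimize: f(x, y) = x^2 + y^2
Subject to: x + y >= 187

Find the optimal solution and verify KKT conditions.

KKT conditions for min x^2 + y^2 s.t. x + y >= 187:
Stationarity: 2x = mu, 2y = mu
So x = y = mu/2.
Complementary slackness: mu*(x + y - 187) = 0
Primal feasibility: x + y >= 187; dual feasibility: mu >= 0
If mu = 0 then x = y = 0, but 0 + 0 < 187 is infeasible, so the constraint is active.
Constraint active: x + y = 2*(mu/2) = 187 => mu = 187
x = y = 187/2, f = 34969/2
Verify: stationarity 2*(187/2) = 187 = mu; primal 187/2 + 187/2 = 187 >= 187; dual mu = 187 >= 0; complementary slackness 187*(187 - 187) = 0. All KKT conditions hold.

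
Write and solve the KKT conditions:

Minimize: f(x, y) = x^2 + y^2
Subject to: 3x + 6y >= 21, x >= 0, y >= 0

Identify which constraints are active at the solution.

KKT conditions for min x^2 + y^2 s.t. 3x + 6y >= 21, x >= 0, y >= 0:
Stationarity: 2x = mu*3 + mu_x, 2y = mu*6 + mu_y, with mu, mu_x, mu_y >= 0
Complementary slackness: mu*(3x + 6y - 21) = 0, mu_x*x = 0, mu_y*y = 0
(0, 0) is infeasible (3*0 + 6*0 < 21), so if mu = 0 stationarity would force x = mu_x/2 >= 0, y = mu_y/2 >= 0 with mu_x*x = mu_y*y = 0, i.e. x = y = 0: contradiction. Hence mu > 0 and 3x + 6y = 21 is active.
Try x > 0, y > 0 (so mu_x = mu_y = 0): x = 3*mu/2, y = 6*mu/2
Substitute: 3*(3*mu/2) + 6*(6*mu/2) = 21
  mu*45/2 = 21 => mu = 14/15
x* = 7/5 > 0, y* = 14/5 > 0, consistent with mu_x = mu_y = 0.
f is convex and the constraints are linear, so this KKT point is the global minimum.
f* = 49/5
Active constraints: 3x + 6y >= 21 (holds with equality, mu = 14/15 > 0); x >= 0 and y >= 0 are inactive (mu_x = mu_y = 0).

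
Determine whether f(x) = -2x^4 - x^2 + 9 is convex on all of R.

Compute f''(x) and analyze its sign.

f(x) = -2x^4 - x^2 + 9
f'(x) = -8x^3 + -2x
f''(x) = -24x^2 + -2
f''(x) = -24x^2 + -2 <= -2 < 0 for all x
Therefore, f is concave on R.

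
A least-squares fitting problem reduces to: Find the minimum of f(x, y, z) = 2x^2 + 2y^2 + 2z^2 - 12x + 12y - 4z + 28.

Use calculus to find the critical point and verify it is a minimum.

f(x,y,z) = 2x^2 + 2y^2 + 2z^2 - 12x + 12y - 4z + 28
df/dx = 4x + (-12) = 0 => x = 3
df/dy = 4y + (12) = 0 => y = -3
df/dz = 4z + (-4) = 0 => z = 1
f(3,-3,1) = 2*(3)^2 + 2*(-3)^2 + 2*(1)^2 + -12*(3) + 12*(-3) + -4*(1) + 28 = -10
Hessian is diagonal with entries 4, 4, 4 > 0, confirmed minimum.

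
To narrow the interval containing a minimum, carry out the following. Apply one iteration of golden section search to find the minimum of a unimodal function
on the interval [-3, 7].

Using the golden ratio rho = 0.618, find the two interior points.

Golden section search on [-3, 7].
Golden ratio rho = 0.618 (approx).
Interior points:
  x_1 = -3 + (1-0.618)*10 = 0.8200
  x_2 = -3 + 0.618*10 = 3.1800
Compare f(x_1) and f(x_2) to determine which subinterval to keep.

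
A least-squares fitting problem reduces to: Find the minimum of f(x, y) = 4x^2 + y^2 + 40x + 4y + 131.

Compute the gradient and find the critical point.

f(x,y) = 4x^2 + y^2 + 40x + 4y + 131
df/dx = 8x + (40) = 0  =>  x = -5
df/dy = 2y + (4) = 0  =>  y = -2
f(-5, -2) = 4*(-5)^2 + 1*(-2)^2 + 40*(-5) + 4*(-2) + 131 = 27
Hessian is diagonal with entries 8, 2 > 0, so this is a minimum.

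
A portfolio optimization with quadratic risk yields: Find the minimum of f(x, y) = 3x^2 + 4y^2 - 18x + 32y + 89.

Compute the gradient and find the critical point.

f(x,y) = 3x^2 + 4y^2 - 18x + 32y + 89
df/dx = 6x + (-18) = 0  =>  x = 3
df/dy = 8y + (32) = 0  =>  y = -4
f(3, -4) = 3*(3)^2 + 4*(-4)^2 + -18*(3) + 32*(-4) + 89 = -2
Hessian is diagonal with entries 6, 8 > 0, so this is a minimum.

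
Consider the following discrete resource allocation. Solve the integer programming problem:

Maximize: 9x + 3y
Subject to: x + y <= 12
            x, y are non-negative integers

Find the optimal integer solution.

Objective: 9x + 3y, constraint: x + y <= 12
Coefficient of x is 9 >= coefficient of y is 3, so allocate the entire budget to x.
Optimal: x = 12, y = 0, value = 108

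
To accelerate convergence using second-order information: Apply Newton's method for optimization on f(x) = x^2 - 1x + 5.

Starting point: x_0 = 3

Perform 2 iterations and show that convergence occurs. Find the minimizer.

f(x) = x^2 - 1x + 5, f'(x) = 2x + (-1), f''(x) = 2
Step 1: f'(3) = 5, x_1 = 3 - 5/2 = 1/2
Step 2: f'(1/2) = 0, x_2 = 1/2 (converged)
Newton's method converges in 1 step for quadratics.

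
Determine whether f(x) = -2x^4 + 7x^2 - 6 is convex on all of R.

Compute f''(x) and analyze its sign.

f(x) = -2x^4 + 7x^2 - 6
f'(x) = -8x^3 + 14x
f''(x) = -24x^2 + 14
f''(x) = -24x^2 + 14 -> -inf as |x| -> inf
Therefore, f is not globally convex on R.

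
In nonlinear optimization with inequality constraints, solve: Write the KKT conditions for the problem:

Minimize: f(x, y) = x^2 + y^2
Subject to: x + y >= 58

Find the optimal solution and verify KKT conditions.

KKT conditions for min x^2 + y^2 s.t. x + y >= 58:
Stationarity: 2x = mu, 2y = mu
So x = y = mu/2.
Complementary slackness: mu*(x + y - 58) = 0
Primal feasibility: x + y >= 58; dual feasibility: mu >= 0
If mu = 0 then x = y = 0, but 0 + 0 < 58 is infeasible, so the constraint is active.
Constraint active: x + y = 2*(mu/2) = 58 => mu = 58
x = y = 29, f = 1682
Verify: stationarity 2*29 = 58 = mu; primal 29 + 29 = 58 >= 58; dual mu = 58 >= 0; complementary slackness 58*(58 - 58) = 0. All KKT conditions hold.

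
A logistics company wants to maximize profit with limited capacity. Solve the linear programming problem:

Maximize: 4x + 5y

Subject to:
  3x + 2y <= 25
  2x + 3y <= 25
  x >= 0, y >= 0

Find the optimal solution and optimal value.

Feasible vertices: (0, 0), (0, 25/3), (5, 5), (25/3, 0)
Objective 4x + 5y at each:
  (0, 0): 0
  (0, 25/3): 125/3
  (5, 5): 45
  (25/3, 0): 100/3
Maximum is 45 at (5, 5).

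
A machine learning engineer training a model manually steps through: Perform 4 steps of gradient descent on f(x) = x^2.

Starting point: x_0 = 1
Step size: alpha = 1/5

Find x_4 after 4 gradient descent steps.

f(x) = x^2, f'(x) = 2x + (0)
Step 1: f'(1) = 2, x_1 = 1 - 1/5 * 2 = 3/5
Step 2: f'(3/5) = 6/5, x_2 = 3/5 - 1/5 * 6/5 = 9/25
Step 3: f'(9/25) = 18/25, x_3 = 9/25 - 1/5 * 18/25 = 27/125
Step 4: f'(27/125) = 54/125, x_4 = 27/125 - 1/5 * 54/125 = 81/625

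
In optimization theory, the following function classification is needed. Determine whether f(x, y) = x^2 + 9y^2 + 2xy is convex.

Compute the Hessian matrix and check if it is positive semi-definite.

f(x,y) = x^2 + 9y^2 + 2xy
Hessian H = [[2, 2], [2, 18]]
trace(H) = 20, det(H) = 32
Eigenvalues: (20 +/- sqrt(272)) / 2 = 18.25, 1.754
Since both eigenvalues > 0, f is convex.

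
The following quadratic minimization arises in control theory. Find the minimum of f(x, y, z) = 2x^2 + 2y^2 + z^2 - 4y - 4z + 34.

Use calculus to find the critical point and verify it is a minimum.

f(x,y,z) = 2x^2 + 2y^2 + z^2 - 4y - 4z + 34
df/dx = 4x + (0) = 0 => x = 0
df/dy = 4y + (-4) = 0 => y = 1
df/dz = 2z + (-4) = 0 => z = 2
f(0,1,2) = 2*(0)^2 + 2*(1)^2 + 1*(2)^2 + -4*(1) + -4*(2) + 34 = 28
Hessian is diagonal with entries 4, 4, 2 > 0, confirmed minimum.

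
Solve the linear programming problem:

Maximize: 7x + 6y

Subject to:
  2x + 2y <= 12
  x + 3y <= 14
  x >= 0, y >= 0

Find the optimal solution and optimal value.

Feasible vertices: (0, 0), (0, 14/3), (2, 4), (6, 0)
Objective 7x + 6y at each:
  (0, 0): 0
  (0, 14/3): 28
  (2, 4): 38
  (6, 0): 42
Maximum is 42 at (6, 0).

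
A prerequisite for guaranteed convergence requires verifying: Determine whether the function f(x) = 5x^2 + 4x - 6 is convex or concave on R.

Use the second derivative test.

f(x) = 5x^2 + 4x - 6
f'(x) = 10x + 4
f''(x) = 10
Since f''(x) = 10 > 0 for all x, f is convex on R.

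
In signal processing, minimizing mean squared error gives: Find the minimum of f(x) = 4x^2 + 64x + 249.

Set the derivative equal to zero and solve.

f(x) = 4x^2 + 64x + 249
f'(x) = 8x + (64) = 0
x = -64/8 = -8
f(-8) = -7
Since f''(x) = 8 > 0, this is a minimum.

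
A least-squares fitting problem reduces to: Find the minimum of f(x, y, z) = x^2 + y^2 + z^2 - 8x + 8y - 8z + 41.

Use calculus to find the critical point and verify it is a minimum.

f(x,y,z) = x^2 + y^2 + z^2 - 8x + 8y - 8z + 41
df/dx = 2x + (-8) = 0 => x = 4
df/dy = 2y + (8) = 0 => y = -4
df/dz = 2z + (-8) = 0 => z = 4
f(4,-4,4) = 1*(4)^2 + 1*(-4)^2 + 1*(4)^2 + -8*(4) + 8*(-4) + -8*(4) + 41 = -7
Hessian is diagonal with entries 2, 2, 2 > 0, confirmed minimum.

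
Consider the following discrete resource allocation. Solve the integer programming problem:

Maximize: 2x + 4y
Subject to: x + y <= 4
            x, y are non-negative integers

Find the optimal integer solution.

Objective: 2x + 4y, constraint: x + y <= 4
Coefficient of y is 4 > coefficient of x is 2, so allocate the entire budget to y.
Optimal: x = 0, y = 4, value = 16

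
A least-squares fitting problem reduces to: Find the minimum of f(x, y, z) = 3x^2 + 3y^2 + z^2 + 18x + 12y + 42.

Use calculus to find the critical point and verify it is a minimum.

f(x,y,z) = 3x^2 + 3y^2 + z^2 + 18x + 12y + 42
df/dx = 6x + (18) = 0 => x = -3
df/dy = 6y + (12) = 0 => y = -2
df/dz = 2z + (0) = 0 => z = 0
f(-3,-2,0) = 3*(-3)^2 + 3*(-2)^2 + 1*(0)^2 + 18*(-3) + 12*(-2) + 42 = 3
Hessian is diagonal with entries 6, 6, 2 > 0, confirmed minimum.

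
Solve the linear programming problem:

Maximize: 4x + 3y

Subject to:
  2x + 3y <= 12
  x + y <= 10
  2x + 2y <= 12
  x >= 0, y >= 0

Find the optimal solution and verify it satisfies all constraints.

Feasible vertices: (0, 0), (0, 4), (6, 0)
Objective 4x + 3y at each vertex:
  (0, 0): 0
  (0, 4): 12
  (6, 0): 24
Maximum is 24 at (6, 0).
Verify constraints at (x, y) = (6, 0):
  2*6 + 3*0 = 12 <= 12 (active)
  1*6 + 1*0 = 6 <= 10
  2*6 + 2*0 = 12 <= 12 (active)
  x = 6 >= 0, y = 0 >= 0. All constraints satisfied.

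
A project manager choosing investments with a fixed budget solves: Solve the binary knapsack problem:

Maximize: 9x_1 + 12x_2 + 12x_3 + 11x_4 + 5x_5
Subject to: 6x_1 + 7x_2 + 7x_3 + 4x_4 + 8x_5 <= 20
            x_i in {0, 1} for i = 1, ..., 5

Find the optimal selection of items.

Items: item 1 (v=9, w=6), item 2 (v=12, w=7), item 3 (v=12, w=7), item 4 (v=11, w=4), item 5 (v=5, w=8)
Capacity: 20
Checking all 32 subsets (w = total weight, v = total value):
  {}: w = 0, v = 0
  {1}: w = 6, v = 9
  {2}: w = 7, v = 12
  {3}: w = 7, v = 12
  {4}: w = 4, v = 11
  {5}: w = 8, v = 5
  {1, 2}: w = 13, v = 21
  {1, 3}: w = 13, v = 21
  {1, 4}: w = 10, v = 20
  {1, 5}: w = 14, v = 14
  {2, 3}: w = 14, v = 24
  {2, 4}: w = 11, v = 23
  {2, 5}: w = 15, v = 17
  {3, 4}: w = 11, v = 23
  {3, 5}: w = 15, v = 17
  {4, 5}: w = 12, v = 16
  {1, 2, 3}: w = 20, v = 33
  {1, 2, 4}: w = 17, v = 32
  {1, 2, 5}: w = 21 > 20, infeasible
  {1, 3, 4}: w = 17, v = 32
  {1, 3, 5}: w = 21 > 20, infeasible
  {1, 4, 5}: w = 18, v = 25
  {2, 3, 4}: w = 18, v = 35
  {2, 3, 5}: w = 22 > 20, infeasible
  {2, 4, 5}: w = 19, v = 28
  {3, 4, 5}: w = 19, v = 28
  {1, 2, 3, 4}: w = 24 > 20, infeasible
  {1, 2, 3, 5}: w = 28 > 20, infeasible
  {1, 2, 4, 5}: w = 25 > 20, infeasible
  {1, 3, 4, 5}: w = 25 > 20, infeasible
  {2, 3, 4, 5}: w = 26 > 20, infeasible
  {1, 2, 3, 4, 5}: w = 32 > 20, infeasible
Best feasible subset: items [2, 3, 4]
Total weight: 18 <= 20, total value: 35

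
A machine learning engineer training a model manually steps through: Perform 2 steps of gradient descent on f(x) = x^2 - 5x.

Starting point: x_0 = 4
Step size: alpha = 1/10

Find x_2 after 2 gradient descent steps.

f(x) = x^2 - 5x, f'(x) = 2x + (-5)
Step 1: f'(4) = 3, x_1 = 4 - 1/10 * 3 = 37/10
Step 2: f'(37/10) = 12/5, x_2 = 37/10 - 1/10 * 12/5 = 173/50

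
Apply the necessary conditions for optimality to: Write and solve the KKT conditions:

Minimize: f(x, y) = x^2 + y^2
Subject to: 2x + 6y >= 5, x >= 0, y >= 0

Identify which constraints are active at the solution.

KKT conditions for min x^2 + y^2 s.t. 2x + 6y >= 5, x >= 0, y >= 0:
Stationarity: 2x = mu*2 + mu_x, 2y = mu*6 + mu_y, with mu, mu_x, mu_y >= 0
Complementary slackness: mu*(2x + 6y - 5) = 0, mu_x*x = 0, mu_y*y = 0
(0, 0) is infeasible (2*0 + 6*0 < 5), so if mu = 0 stationarity would force x = mu_x/2 >= 0, y = mu_y/2 >= 0 with mu_x*x = mu_y*y = 0, i.e. x = y = 0: contradiction. Hence mu > 0 and 2x + 6y = 5 is active.
Try x > 0, y > 0 (so mu_x = mu_y = 0): x = 2*mu/2, y = 6*mu/2
Substitute: 2*(2*mu/2) + 6*(6*mu/2) = 5
  mu*40/2 = 5 => mu = 1/4
x* = 1/4 > 0, y* = 3/4 > 0, consistent with mu_x = mu_y = 0.
f is convex and the constraints are linear, so this KKT point is the global minimum.
f* = 5/8
Active constraints: 2x + 6y >= 5 (holds with equality, mu = 1/4 > 0); x >= 0 and y >= 0 are inactive (mu_x = mu_y = 0).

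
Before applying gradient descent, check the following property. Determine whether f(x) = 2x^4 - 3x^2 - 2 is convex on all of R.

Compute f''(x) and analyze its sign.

f(x) = 2x^4 - 3x^2 - 2
f'(x) = 8x^3 + -6x
f''(x) = 24x^2 + -6
f''(0) = -6 < 0, so not convex near x = 0
Therefore, f is not globally convex on R.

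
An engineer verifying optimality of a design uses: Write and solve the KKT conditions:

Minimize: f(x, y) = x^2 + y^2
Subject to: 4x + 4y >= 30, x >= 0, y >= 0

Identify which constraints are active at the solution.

KKT conditions for min x^2 + y^2 s.t. 4x + 4y >= 30, x >= 0, y >= 0:
Stationarity: 2x = mu*4 + mu_x, 2y = mu*4 + mu_y, with mu, mu_x, mu_y >= 0
Complementary slackness: mu*(4x + 4y - 30) = 0, mu_x*x = 0, mu_y*y = 0
(0, 0) is infeasible (4*0 + 4*0 < 30), so if mu = 0 stationarity would force x = mu_x/2 >= 0, y = mu_y/2 >= 0 with mu_x*x = mu_y*y = 0, i.e. x = y = 0: contradiction. Hence mu > 0 and 4x + 4y = 30 is active.
Try x > 0, y > 0 (so mu_x = mu_y = 0): x = 4*mu/2, y = 4*mu/2
Substitute: 4*(4*mu/2) + 4*(4*mu/2) = 30
  mu*32/2 = 30 => mu = 15/8
x* = 15/4 > 0, y* = 15/4 > 0, consistent with mu_x = mu_y = 0.
f is convex and the constraints are linear, so this KKT point is the global minimum.
f* = 225/8
Active constraints: 4x + 4y >= 30 (holds with equality, mu = 15/8 > 0); x >= 0 and y >= 0 are inactive (mu_x = mu_y = 0).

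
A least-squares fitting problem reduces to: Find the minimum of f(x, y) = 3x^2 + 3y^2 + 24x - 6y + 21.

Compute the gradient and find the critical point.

f(x,y) = 3x^2 + 3y^2 + 24x - 6y + 21
df/dx = 6x + (24) = 0  =>  x = -4
df/dy = 6y + (-6) = 0  =>  y = 1
f(-4, 1) = 3*(-4)^2 + 3*(1)^2 + 24*(-4) + -6*(1) + 21 = -30
Hessian is diagonal with entries 6, 6 > 0, so this is a minimum.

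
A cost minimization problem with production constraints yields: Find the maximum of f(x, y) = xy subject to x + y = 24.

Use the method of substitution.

Substitute y = 24 - x into f(x,y) = xy:
g(x) = x(24 - x) = 24x - x^2
g'(x) = 24 - 2x = 0  =>  x = 12
y = 24 - 12 = 12
Maximum value = 12 * 12 = 144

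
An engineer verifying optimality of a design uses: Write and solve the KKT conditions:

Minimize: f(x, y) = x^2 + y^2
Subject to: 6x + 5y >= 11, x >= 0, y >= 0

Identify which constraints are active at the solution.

KKT conditions for min x^2 + y^2 s.t. 6x + 5y >= 11, x >= 0, y >= 0:
Stationarity: 2x = mu*6 + mu_x, 2y = mu*5 + mu_y, with mu, mu_x, mu_y >= 0
Complementary slackness: mu*(6x + 5y - 11) = 0, mu_x*x = 0, mu_y*y = 0
(0, 0) is infeasible (6*0 + 5*0 < 11), so if mu = 0 stationarity would force x = mu_x/2 >= 0, y = mu_y/2 >= 0 with mu_x*x = mu_y*y = 0, i.e. x = y = 0: contradiction. Hence mu > 0 and 6x + 5y = 11 is active.
Try x > 0, y > 0 (so mu_x = mu_y = 0): x = 6*mu/2, y = 5*mu/2
Substitute: 6*(6*mu/2) + 5*(5*mu/2) = 11
  mu*61/2 = 11 => mu = 22/61
x* = 66/61 > 0, y* = 55/61 > 0, consistent with mu_x = mu_y = 0.
f is convex and the constraints are linear, so this KKT point is the global minimum.
f* = 121/61
Active constraints: 6x + 5y >= 11 (holds with equality, mu = 22/61 > 0); x >= 0 and y >= 0 are inactive (mu_x = mu_y = 0).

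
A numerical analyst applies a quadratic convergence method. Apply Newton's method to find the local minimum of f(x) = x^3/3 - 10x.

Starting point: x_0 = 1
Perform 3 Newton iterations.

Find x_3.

f(x) = x^3/3 - 10x
f'(x) = x^2 - 10, f''(x) = 2x
Newton update: x_{n+1} = x_n - (x_n^2 - 10)/(2*x_n)
Step 1: x_0 = 1, f'=-9, f''=2, x_1 = 11/2
Step 2: x_1 = 11/2, f'=81/4, f''=11, x_2 = 161/44
Step 3: x_2 = 161/44, f'=6561/1936, f''=161/22, x_3 = 45281/14168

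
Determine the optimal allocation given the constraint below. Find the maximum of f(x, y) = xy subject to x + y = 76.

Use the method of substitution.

Substitute y = 76 - x into f(x,y) = xy:
g(x) = x(76 - x) = 76x - x^2
g'(x) = 76 - 2x = 0  =>  x = 38
y = 76 - 38 = 38
Maximum value = 38 * 38 = 1444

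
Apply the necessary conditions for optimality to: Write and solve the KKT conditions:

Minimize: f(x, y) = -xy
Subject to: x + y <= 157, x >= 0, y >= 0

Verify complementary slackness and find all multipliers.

Problem: min -xy s.t. x + y <= 157 (multiplier lambda), x >= 0 (mu_x), y >= 0 (mu_y)
KKT stationarity: -y + lambda - mu_x = 0, -x + lambda - mu_y = 0, with lambda, mu_x, mu_y >= 0
Complementary slackness: lambda*(x + y - 157) = 0, mu_x*x = 0, mu_y*y = 0
If lambda = 0: y = -mu_x <= 0 and x = -mu_y <= 0 force x = y = 0 with f = 0; but x = y = 157/2 is feasible with f = -24649/4 < 0, so this is not the minimum. Hence lambda > 0 and x + y = 157.
Try x > 0, y > 0 (so mu_x = mu_y = 0): y = lambda, x = lambda => x = y = lambda
x + y = 157 => 2*lambda = 157 => lambda = 157/2
x* = y* = 157/2 > 0, consistent with mu_x = mu_y = 0.
(Any feasible point with x = 0 or y = 0 has f = 0 > -24649/4, so the minimum is not on those boundaries.)
min(-xy) = -24649/4 (i.e. max xy = 24649/4)
Multipliers: lambda = 157/2, mu_x = 0, mu_y = 0
Complementary slackness: lambda*(x + y - 157) = 157/2*(157/2 + 157/2 - 157) = 0, mu_x*x = 0*157/2 = 0, mu_y*y = 0*157/2 = 0. Satisfied.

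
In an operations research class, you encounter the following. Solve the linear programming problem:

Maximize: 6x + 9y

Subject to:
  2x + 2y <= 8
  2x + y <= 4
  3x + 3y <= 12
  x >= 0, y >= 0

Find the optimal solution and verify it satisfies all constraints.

Feasible vertices: (0, 0), (0, 4), (2, 0)
Objective 6x + 9y at each vertex:
  (0, 0): 0
  (0, 4): 36
  (2, 0): 12
Maximum is 36 at (0, 4).
Verify constraints at (x, y) = (0, 4):
  2*0 + 2*4 = 8 <= 8 (active)
  2*0 + 1*4 = 4 <= 4 (active)
  3*0 + 3*4 = 12 <= 12 (active)
  x = 0 >= 0, y = 4 >= 0. All constraints satisfied.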